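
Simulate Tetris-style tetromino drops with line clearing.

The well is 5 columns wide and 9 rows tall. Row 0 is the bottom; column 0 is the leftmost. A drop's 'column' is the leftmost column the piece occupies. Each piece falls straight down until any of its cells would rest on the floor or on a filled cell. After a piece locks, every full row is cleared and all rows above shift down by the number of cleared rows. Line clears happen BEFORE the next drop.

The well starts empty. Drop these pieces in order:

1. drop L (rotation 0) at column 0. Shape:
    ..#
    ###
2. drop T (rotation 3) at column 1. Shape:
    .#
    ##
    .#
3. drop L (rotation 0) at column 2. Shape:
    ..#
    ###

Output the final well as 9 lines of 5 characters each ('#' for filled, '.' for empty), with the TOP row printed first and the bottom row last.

Answer: .....
.....
....#
..###
..#..
.##..
..#..
..#..
###..

Derivation:
Drop 1: L rot0 at col 0 lands with bottom-row=0; cleared 0 line(s) (total 0); column heights now [1 1 2 0 0], max=2
Drop 2: T rot3 at col 1 lands with bottom-row=2; cleared 0 line(s) (total 0); column heights now [1 4 5 0 0], max=5
Drop 3: L rot0 at col 2 lands with bottom-row=5; cleared 0 line(s) (total 0); column heights now [1 4 6 6 7], max=7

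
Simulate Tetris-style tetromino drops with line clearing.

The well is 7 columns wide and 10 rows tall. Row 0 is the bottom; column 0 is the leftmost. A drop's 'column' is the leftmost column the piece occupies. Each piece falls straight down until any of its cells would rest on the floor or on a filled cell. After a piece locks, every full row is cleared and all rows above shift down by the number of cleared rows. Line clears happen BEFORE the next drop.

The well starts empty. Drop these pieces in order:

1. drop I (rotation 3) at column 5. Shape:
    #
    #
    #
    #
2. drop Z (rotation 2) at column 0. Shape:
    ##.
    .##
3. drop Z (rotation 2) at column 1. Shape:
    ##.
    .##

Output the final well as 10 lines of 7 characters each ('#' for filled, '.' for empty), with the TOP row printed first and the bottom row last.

Drop 1: I rot3 at col 5 lands with bottom-row=0; cleared 0 line(s) (total 0); column heights now [0 0 0 0 0 4 0], max=4
Drop 2: Z rot2 at col 0 lands with bottom-row=0; cleared 0 line(s) (total 0); column heights now [2 2 1 0 0 4 0], max=4
Drop 3: Z rot2 at col 1 lands with bottom-row=1; cleared 0 line(s) (total 0); column heights now [2 3 3 2 0 4 0], max=4

Answer: .......
.......
.......
.......
.......
.......
.....#.
.##..#.
####.#.
.##..#.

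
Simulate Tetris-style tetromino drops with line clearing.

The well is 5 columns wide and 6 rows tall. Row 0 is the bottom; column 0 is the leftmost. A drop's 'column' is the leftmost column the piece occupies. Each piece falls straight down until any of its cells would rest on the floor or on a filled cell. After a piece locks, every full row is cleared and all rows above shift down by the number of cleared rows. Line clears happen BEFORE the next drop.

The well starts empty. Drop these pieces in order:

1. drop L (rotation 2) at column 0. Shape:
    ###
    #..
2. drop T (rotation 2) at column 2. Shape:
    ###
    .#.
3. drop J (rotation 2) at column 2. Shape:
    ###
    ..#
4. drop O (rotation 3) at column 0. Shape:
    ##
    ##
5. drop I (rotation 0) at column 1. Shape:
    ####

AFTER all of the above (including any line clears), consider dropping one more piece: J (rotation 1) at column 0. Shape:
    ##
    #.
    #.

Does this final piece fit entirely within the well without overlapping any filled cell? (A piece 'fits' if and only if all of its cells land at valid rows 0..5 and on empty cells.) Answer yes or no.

Drop 1: L rot2 at col 0 lands with bottom-row=0; cleared 0 line(s) (total 0); column heights now [2 2 2 0 0], max=2
Drop 2: T rot2 at col 2 lands with bottom-row=1; cleared 0 line(s) (total 0); column heights now [2 2 3 3 3], max=3
Drop 3: J rot2 at col 2 lands with bottom-row=3; cleared 0 line(s) (total 0); column heights now [2 2 5 5 5], max=5
Drop 4: O rot3 at col 0 lands with bottom-row=2; cleared 1 line(s) (total 1); column heights now [3 3 4 4 4], max=4
Drop 5: I rot0 at col 1 lands with bottom-row=4; cleared 0 line(s) (total 1); column heights now [3 5 5 5 5], max=5
Test piece J rot1 at col 0 (width 2): heights before test = [3 5 5 5 5]; fits = True

Answer: yes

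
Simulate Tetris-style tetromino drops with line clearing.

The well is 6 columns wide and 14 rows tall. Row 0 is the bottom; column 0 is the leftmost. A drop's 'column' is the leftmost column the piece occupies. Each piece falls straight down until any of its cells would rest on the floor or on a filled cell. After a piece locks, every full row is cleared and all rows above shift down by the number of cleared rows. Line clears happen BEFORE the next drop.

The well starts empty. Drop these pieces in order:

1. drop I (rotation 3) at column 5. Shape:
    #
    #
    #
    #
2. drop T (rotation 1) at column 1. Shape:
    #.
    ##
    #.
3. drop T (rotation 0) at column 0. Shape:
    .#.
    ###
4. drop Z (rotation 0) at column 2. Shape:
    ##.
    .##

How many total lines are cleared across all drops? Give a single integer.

Answer: 1

Derivation:
Drop 1: I rot3 at col 5 lands with bottom-row=0; cleared 0 line(s) (total 0); column heights now [0 0 0 0 0 4], max=4
Drop 2: T rot1 at col 1 lands with bottom-row=0; cleared 0 line(s) (total 0); column heights now [0 3 2 0 0 4], max=4
Drop 3: T rot0 at col 0 lands with bottom-row=3; cleared 0 line(s) (total 0); column heights now [4 5 4 0 0 4], max=5
Drop 4: Z rot0 at col 2 lands with bottom-row=3; cleared 1 line(s) (total 1); column heights now [0 4 4 4 0 3], max=4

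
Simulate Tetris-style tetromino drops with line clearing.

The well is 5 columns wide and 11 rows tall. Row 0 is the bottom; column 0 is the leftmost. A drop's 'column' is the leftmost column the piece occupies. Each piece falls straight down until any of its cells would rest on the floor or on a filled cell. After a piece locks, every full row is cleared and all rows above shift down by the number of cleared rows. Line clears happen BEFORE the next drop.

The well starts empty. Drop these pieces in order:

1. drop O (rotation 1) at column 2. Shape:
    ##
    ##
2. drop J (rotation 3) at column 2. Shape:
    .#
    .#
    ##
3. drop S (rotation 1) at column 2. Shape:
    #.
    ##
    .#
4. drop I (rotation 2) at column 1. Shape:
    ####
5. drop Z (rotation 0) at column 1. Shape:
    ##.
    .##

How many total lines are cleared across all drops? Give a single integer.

Drop 1: O rot1 at col 2 lands with bottom-row=0; cleared 0 line(s) (total 0); column heights now [0 0 2 2 0], max=2
Drop 2: J rot3 at col 2 lands with bottom-row=2; cleared 0 line(s) (total 0); column heights now [0 0 3 5 0], max=5
Drop 3: S rot1 at col 2 lands with bottom-row=5; cleared 0 line(s) (total 0); column heights now [0 0 8 7 0], max=8
Drop 4: I rot2 at col 1 lands with bottom-row=8; cleared 0 line(s) (total 0); column heights now [0 9 9 9 9], max=9
Drop 5: Z rot0 at col 1 lands with bottom-row=9; cleared 0 line(s) (total 0); column heights now [0 11 11 10 9], max=11

Answer: 0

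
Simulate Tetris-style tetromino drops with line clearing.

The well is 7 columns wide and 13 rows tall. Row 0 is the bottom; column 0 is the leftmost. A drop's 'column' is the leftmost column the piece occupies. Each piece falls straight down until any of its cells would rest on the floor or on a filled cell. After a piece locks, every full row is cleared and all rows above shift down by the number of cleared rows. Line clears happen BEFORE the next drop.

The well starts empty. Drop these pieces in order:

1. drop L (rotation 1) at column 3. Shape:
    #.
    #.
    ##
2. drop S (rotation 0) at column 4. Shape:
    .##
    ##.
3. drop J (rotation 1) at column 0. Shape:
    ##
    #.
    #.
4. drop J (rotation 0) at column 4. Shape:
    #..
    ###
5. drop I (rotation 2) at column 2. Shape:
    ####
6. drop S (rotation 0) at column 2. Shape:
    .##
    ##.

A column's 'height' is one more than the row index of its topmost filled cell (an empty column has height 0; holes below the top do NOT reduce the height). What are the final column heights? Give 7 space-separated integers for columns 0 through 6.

Drop 1: L rot1 at col 3 lands with bottom-row=0; cleared 0 line(s) (total 0); column heights now [0 0 0 3 1 0 0], max=3
Drop 2: S rot0 at col 4 lands with bottom-row=1; cleared 0 line(s) (total 0); column heights now [0 0 0 3 2 3 3], max=3
Drop 3: J rot1 at col 0 lands with bottom-row=0; cleared 0 line(s) (total 0); column heights now [3 3 0 3 2 3 3], max=3
Drop 4: J rot0 at col 4 lands with bottom-row=3; cleared 0 line(s) (total 0); column heights now [3 3 0 3 5 4 4], max=5
Drop 5: I rot2 at col 2 lands with bottom-row=5; cleared 0 line(s) (total 0); column heights now [3 3 6 6 6 6 4], max=6
Drop 6: S rot0 at col 2 lands with bottom-row=6; cleared 0 line(s) (total 0); column heights now [3 3 7 8 8 6 4], max=8

Answer: 3 3 7 8 8 6 4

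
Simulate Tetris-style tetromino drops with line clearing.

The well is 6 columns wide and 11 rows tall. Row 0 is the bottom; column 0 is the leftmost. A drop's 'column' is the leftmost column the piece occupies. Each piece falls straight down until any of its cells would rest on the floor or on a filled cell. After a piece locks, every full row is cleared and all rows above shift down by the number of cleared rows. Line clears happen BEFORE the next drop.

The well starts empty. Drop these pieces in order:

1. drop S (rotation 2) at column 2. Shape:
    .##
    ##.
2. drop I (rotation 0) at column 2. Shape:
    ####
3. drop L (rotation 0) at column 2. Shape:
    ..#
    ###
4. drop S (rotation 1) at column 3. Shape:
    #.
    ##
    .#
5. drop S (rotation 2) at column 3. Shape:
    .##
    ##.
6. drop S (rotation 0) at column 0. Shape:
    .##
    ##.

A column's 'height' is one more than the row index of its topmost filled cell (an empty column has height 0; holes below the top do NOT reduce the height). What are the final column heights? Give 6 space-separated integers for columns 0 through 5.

Drop 1: S rot2 at col 2 lands with bottom-row=0; cleared 0 line(s) (total 0); column heights now [0 0 1 2 2 0], max=2
Drop 2: I rot0 at col 2 lands with bottom-row=2; cleared 0 line(s) (total 0); column heights now [0 0 3 3 3 3], max=3
Drop 3: L rot0 at col 2 lands with bottom-row=3; cleared 0 line(s) (total 0); column heights now [0 0 4 4 5 3], max=5
Drop 4: S rot1 at col 3 lands with bottom-row=5; cleared 0 line(s) (total 0); column heights now [0 0 4 8 7 3], max=8
Drop 5: S rot2 at col 3 lands with bottom-row=8; cleared 0 line(s) (total 0); column heights now [0 0 4 9 10 10], max=10
Drop 6: S rot0 at col 0 lands with bottom-row=3; cleared 0 line(s) (total 0); column heights now [4 5 5 9 10 10], max=10

Answer: 4 5 5 9 10 10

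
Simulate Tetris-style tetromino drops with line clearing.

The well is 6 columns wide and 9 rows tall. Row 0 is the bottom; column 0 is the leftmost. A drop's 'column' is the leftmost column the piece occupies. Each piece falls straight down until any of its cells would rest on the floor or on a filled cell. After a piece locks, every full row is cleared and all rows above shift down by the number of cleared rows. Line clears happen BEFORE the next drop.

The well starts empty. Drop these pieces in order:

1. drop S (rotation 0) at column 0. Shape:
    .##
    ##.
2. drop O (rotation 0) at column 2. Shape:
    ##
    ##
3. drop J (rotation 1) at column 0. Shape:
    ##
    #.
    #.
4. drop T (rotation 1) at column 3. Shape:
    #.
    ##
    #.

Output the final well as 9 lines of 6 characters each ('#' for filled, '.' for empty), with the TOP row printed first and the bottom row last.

Drop 1: S rot0 at col 0 lands with bottom-row=0; cleared 0 line(s) (total 0); column heights now [1 2 2 0 0 0], max=2
Drop 2: O rot0 at col 2 lands with bottom-row=2; cleared 0 line(s) (total 0); column heights now [1 2 4 4 0 0], max=4
Drop 3: J rot1 at col 0 lands with bottom-row=1; cleared 0 line(s) (total 0); column heights now [4 4 4 4 0 0], max=4
Drop 4: T rot1 at col 3 lands with bottom-row=4; cleared 0 line(s) (total 0); column heights now [4 4 4 7 6 0], max=7

Answer: ......
......
...#..
...##.
...#..
####..
#.##..
###...
##....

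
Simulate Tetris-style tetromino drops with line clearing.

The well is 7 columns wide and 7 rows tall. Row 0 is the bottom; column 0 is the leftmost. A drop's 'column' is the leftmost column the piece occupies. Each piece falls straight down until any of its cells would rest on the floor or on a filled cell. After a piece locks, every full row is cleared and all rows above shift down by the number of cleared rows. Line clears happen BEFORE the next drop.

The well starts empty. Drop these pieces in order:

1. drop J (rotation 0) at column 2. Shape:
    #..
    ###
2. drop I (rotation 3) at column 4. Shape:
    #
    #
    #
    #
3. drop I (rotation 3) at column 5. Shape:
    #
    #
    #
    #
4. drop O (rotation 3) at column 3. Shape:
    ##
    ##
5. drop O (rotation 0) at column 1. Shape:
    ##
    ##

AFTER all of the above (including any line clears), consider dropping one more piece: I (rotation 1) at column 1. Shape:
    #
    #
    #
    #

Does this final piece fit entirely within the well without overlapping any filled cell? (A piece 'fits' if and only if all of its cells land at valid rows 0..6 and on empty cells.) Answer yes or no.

Answer: no

Derivation:
Drop 1: J rot0 at col 2 lands with bottom-row=0; cleared 0 line(s) (total 0); column heights now [0 0 2 1 1 0 0], max=2
Drop 2: I rot3 at col 4 lands with bottom-row=1; cleared 0 line(s) (total 0); column heights now [0 0 2 1 5 0 0], max=5
Drop 3: I rot3 at col 5 lands with bottom-row=0; cleared 0 line(s) (total 0); column heights now [0 0 2 1 5 4 0], max=5
Drop 4: O rot3 at col 3 lands with bottom-row=5; cleared 0 line(s) (total 0); column heights now [0 0 2 7 7 4 0], max=7
Drop 5: O rot0 at col 1 lands with bottom-row=2; cleared 0 line(s) (total 0); column heights now [0 4 4 7 7 4 0], max=7
Test piece I rot1 at col 1 (width 1): heights before test = [0 4 4 7 7 4 0]; fits = False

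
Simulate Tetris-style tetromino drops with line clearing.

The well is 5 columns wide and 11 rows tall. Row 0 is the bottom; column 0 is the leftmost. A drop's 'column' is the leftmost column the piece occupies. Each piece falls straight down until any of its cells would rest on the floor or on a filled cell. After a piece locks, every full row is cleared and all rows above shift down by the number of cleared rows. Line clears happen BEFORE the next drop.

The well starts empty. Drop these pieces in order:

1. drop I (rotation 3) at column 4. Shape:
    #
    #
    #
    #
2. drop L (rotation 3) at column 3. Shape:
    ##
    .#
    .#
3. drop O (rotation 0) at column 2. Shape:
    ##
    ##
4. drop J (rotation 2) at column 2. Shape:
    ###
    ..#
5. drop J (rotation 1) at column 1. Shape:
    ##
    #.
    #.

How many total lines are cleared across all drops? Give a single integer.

Answer: 0

Derivation:
Drop 1: I rot3 at col 4 lands with bottom-row=0; cleared 0 line(s) (total 0); column heights now [0 0 0 0 4], max=4
Drop 2: L rot3 at col 3 lands with bottom-row=4; cleared 0 line(s) (total 0); column heights now [0 0 0 7 7], max=7
Drop 3: O rot0 at col 2 lands with bottom-row=7; cleared 0 line(s) (total 0); column heights now [0 0 9 9 7], max=9
Drop 4: J rot2 at col 2 lands with bottom-row=8; cleared 0 line(s) (total 0); column heights now [0 0 10 10 10], max=10
Drop 5: J rot1 at col 1 lands with bottom-row=8; cleared 0 line(s) (total 0); column heights now [0 11 11 10 10], max=11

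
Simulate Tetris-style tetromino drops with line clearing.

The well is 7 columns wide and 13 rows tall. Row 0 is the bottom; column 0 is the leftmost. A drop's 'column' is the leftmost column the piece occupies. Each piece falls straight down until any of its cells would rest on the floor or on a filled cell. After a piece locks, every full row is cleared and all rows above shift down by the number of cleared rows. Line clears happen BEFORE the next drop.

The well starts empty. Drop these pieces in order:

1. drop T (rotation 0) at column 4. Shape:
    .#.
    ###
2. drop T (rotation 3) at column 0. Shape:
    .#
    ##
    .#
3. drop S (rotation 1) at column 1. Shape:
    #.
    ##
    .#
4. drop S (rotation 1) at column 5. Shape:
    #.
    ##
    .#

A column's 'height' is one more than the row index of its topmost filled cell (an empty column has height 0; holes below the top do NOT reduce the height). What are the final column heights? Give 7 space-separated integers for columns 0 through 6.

Answer: 2 5 4 0 1 4 3

Derivation:
Drop 1: T rot0 at col 4 lands with bottom-row=0; cleared 0 line(s) (total 0); column heights now [0 0 0 0 1 2 1], max=2
Drop 2: T rot3 at col 0 lands with bottom-row=0; cleared 0 line(s) (total 0); column heights now [2 3 0 0 1 2 1], max=3
Drop 3: S rot1 at col 1 lands with bottom-row=2; cleared 0 line(s) (total 0); column heights now [2 5 4 0 1 2 1], max=5
Drop 4: S rot1 at col 5 lands with bottom-row=1; cleared 0 line(s) (total 0); column heights now [2 5 4 0 1 4 3], max=5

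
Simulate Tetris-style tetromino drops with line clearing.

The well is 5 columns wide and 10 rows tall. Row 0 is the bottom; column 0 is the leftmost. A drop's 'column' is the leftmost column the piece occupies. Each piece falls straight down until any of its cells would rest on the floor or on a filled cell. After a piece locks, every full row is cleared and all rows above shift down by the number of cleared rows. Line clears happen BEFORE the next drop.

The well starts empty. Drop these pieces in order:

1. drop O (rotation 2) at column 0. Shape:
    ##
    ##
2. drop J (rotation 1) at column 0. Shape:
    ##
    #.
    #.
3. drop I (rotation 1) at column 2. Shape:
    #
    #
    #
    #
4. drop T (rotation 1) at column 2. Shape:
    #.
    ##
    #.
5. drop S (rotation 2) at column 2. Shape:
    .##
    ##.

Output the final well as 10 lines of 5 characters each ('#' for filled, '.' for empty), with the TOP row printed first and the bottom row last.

Drop 1: O rot2 at col 0 lands with bottom-row=0; cleared 0 line(s) (total 0); column heights now [2 2 0 0 0], max=2
Drop 2: J rot1 at col 0 lands with bottom-row=2; cleared 0 line(s) (total 0); column heights now [5 5 0 0 0], max=5
Drop 3: I rot1 at col 2 lands with bottom-row=0; cleared 0 line(s) (total 0); column heights now [5 5 4 0 0], max=5
Drop 4: T rot1 at col 2 lands with bottom-row=4; cleared 0 line(s) (total 0); column heights now [5 5 7 6 0], max=7
Drop 5: S rot2 at col 2 lands with bottom-row=7; cleared 0 line(s) (total 0); column heights now [5 5 8 9 9], max=9

Answer: .....
...##
..##.
..#..
..##.
###..
#.#..
#.#..
###..
###..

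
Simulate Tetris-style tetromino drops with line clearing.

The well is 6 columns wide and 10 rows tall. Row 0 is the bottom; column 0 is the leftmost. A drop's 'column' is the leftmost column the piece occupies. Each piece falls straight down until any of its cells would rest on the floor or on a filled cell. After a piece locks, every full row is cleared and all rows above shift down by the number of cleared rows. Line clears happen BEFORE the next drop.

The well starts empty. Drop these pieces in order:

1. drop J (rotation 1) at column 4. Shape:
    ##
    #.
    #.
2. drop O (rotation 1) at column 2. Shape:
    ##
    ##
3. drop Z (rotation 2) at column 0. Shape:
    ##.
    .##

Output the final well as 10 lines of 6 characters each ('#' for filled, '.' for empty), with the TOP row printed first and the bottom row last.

Drop 1: J rot1 at col 4 lands with bottom-row=0; cleared 0 line(s) (total 0); column heights now [0 0 0 0 3 3], max=3
Drop 2: O rot1 at col 2 lands with bottom-row=0; cleared 0 line(s) (total 0); column heights now [0 0 2 2 3 3], max=3
Drop 3: Z rot2 at col 0 lands with bottom-row=2; cleared 0 line(s) (total 0); column heights now [4 4 3 2 3 3], max=4

Answer: ......
......
......
......
......
......
##....
.##.##
..###.
..###.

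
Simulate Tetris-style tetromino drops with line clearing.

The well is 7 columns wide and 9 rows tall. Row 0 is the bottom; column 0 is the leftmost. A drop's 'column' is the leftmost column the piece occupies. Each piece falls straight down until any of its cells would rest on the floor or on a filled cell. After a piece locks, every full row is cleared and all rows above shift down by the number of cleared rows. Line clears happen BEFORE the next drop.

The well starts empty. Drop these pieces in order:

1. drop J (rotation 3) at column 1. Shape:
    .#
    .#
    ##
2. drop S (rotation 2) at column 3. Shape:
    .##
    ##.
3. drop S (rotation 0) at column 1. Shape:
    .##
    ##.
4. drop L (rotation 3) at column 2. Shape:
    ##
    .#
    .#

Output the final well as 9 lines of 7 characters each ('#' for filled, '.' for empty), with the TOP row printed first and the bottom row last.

Drop 1: J rot3 at col 1 lands with bottom-row=0; cleared 0 line(s) (total 0); column heights now [0 1 3 0 0 0 0], max=3
Drop 2: S rot2 at col 3 lands with bottom-row=0; cleared 0 line(s) (total 0); column heights now [0 1 3 1 2 2 0], max=3
Drop 3: S rot0 at col 1 lands with bottom-row=3; cleared 0 line(s) (total 0); column heights now [0 4 5 5 2 2 0], max=5
Drop 4: L rot3 at col 2 lands with bottom-row=5; cleared 0 line(s) (total 0); column heights now [0 4 8 8 2 2 0], max=8

Answer: .......
..##...
...#...
...#...
..##...
.##....
..#....
..#.##.
.####..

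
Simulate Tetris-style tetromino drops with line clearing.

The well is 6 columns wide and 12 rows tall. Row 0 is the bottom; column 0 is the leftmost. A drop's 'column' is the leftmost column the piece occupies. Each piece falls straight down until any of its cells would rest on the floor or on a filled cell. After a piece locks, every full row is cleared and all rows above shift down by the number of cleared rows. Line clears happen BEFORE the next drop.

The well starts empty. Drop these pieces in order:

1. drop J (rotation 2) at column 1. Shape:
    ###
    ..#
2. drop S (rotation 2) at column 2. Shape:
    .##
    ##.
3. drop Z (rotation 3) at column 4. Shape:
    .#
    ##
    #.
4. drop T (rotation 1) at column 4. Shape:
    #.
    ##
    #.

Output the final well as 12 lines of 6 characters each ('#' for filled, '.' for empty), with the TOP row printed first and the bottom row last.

Answer: ......
......
......
....#.
....##
....##
....##
....#.
...##.
..##..
.###..
...#..

Derivation:
Drop 1: J rot2 at col 1 lands with bottom-row=0; cleared 0 line(s) (total 0); column heights now [0 2 2 2 0 0], max=2
Drop 2: S rot2 at col 2 lands with bottom-row=2; cleared 0 line(s) (total 0); column heights now [0 2 3 4 4 0], max=4
Drop 3: Z rot3 at col 4 lands with bottom-row=4; cleared 0 line(s) (total 0); column heights now [0 2 3 4 6 7], max=7
Drop 4: T rot1 at col 4 lands with bottom-row=6; cleared 0 line(s) (total 0); column heights now [0 2 3 4 9 8], max=9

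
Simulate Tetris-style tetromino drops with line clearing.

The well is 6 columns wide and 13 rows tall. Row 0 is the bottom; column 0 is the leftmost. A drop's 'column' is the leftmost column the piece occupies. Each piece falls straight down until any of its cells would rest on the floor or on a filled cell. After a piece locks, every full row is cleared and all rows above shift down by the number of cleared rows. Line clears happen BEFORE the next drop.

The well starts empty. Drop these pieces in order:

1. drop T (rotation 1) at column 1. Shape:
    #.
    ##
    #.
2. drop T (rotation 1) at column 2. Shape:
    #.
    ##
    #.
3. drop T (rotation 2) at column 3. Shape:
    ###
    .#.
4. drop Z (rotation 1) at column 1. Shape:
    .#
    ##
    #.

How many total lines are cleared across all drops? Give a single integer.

Answer: 0

Derivation:
Drop 1: T rot1 at col 1 lands with bottom-row=0; cleared 0 line(s) (total 0); column heights now [0 3 2 0 0 0], max=3
Drop 2: T rot1 at col 2 lands with bottom-row=2; cleared 0 line(s) (total 0); column heights now [0 3 5 4 0 0], max=5
Drop 3: T rot2 at col 3 lands with bottom-row=3; cleared 0 line(s) (total 0); column heights now [0 3 5 5 5 5], max=5
Drop 4: Z rot1 at col 1 lands with bottom-row=4; cleared 0 line(s) (total 0); column heights now [0 6 7 5 5 5], max=7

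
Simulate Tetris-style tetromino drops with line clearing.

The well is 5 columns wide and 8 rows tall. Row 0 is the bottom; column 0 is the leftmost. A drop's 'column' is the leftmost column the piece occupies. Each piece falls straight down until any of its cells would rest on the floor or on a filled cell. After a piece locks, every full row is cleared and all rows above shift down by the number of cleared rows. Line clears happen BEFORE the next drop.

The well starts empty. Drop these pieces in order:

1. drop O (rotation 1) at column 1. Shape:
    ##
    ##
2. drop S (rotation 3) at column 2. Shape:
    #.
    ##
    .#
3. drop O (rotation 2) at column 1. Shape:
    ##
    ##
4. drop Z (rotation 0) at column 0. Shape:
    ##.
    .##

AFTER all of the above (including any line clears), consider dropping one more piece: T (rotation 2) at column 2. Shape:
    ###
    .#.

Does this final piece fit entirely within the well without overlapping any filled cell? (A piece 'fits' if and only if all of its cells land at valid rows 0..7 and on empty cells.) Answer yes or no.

Answer: yes

Derivation:
Drop 1: O rot1 at col 1 lands with bottom-row=0; cleared 0 line(s) (total 0); column heights now [0 2 2 0 0], max=2
Drop 2: S rot3 at col 2 lands with bottom-row=1; cleared 0 line(s) (total 0); column heights now [0 2 4 3 0], max=4
Drop 3: O rot2 at col 1 lands with bottom-row=4; cleared 0 line(s) (total 0); column heights now [0 6 6 3 0], max=6
Drop 4: Z rot0 at col 0 lands with bottom-row=6; cleared 0 line(s) (total 0); column heights now [8 8 7 3 0], max=8
Test piece T rot2 at col 2 (width 3): heights before test = [8 8 7 3 0]; fits = True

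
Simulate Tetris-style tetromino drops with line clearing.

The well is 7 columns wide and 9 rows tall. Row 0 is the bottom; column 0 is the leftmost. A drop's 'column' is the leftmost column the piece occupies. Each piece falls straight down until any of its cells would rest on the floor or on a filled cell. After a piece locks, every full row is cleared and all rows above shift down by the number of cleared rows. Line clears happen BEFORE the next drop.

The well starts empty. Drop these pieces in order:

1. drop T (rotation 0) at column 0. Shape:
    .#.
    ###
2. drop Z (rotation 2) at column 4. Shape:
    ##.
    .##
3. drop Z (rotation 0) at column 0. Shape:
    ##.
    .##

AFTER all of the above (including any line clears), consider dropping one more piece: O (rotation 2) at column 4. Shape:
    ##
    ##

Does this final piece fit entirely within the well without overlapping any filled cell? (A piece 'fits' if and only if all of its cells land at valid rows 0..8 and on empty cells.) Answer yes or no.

Answer: yes

Derivation:
Drop 1: T rot0 at col 0 lands with bottom-row=0; cleared 0 line(s) (total 0); column heights now [1 2 1 0 0 0 0], max=2
Drop 2: Z rot2 at col 4 lands with bottom-row=0; cleared 0 line(s) (total 0); column heights now [1 2 1 0 2 2 1], max=2
Drop 3: Z rot0 at col 0 lands with bottom-row=2; cleared 0 line(s) (total 0); column heights now [4 4 3 0 2 2 1], max=4
Test piece O rot2 at col 4 (width 2): heights before test = [4 4 3 0 2 2 1]; fits = True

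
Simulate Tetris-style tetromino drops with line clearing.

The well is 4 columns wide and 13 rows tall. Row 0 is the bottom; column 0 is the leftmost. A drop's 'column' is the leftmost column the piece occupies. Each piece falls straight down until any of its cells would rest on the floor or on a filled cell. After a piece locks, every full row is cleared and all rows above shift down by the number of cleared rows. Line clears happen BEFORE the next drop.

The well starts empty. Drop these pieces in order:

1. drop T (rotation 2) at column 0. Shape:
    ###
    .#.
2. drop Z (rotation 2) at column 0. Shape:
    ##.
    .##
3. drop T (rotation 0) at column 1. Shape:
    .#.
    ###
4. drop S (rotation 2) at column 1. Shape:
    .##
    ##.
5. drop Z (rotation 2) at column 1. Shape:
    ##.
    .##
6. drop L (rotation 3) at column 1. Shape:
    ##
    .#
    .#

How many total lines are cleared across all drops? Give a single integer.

Drop 1: T rot2 at col 0 lands with bottom-row=0; cleared 0 line(s) (total 0); column heights now [2 2 2 0], max=2
Drop 2: Z rot2 at col 0 lands with bottom-row=2; cleared 0 line(s) (total 0); column heights now [4 4 3 0], max=4
Drop 3: T rot0 at col 1 lands with bottom-row=4; cleared 0 line(s) (total 0); column heights now [4 5 6 5], max=6
Drop 4: S rot2 at col 1 lands with bottom-row=6; cleared 0 line(s) (total 0); column heights now [4 7 8 8], max=8
Drop 5: Z rot2 at col 1 lands with bottom-row=8; cleared 0 line(s) (total 0); column heights now [4 10 10 9], max=10
Drop 6: L rot3 at col 1 lands with bottom-row=10; cleared 0 line(s) (total 0); column heights now [4 13 13 9], max=13

Answer: 0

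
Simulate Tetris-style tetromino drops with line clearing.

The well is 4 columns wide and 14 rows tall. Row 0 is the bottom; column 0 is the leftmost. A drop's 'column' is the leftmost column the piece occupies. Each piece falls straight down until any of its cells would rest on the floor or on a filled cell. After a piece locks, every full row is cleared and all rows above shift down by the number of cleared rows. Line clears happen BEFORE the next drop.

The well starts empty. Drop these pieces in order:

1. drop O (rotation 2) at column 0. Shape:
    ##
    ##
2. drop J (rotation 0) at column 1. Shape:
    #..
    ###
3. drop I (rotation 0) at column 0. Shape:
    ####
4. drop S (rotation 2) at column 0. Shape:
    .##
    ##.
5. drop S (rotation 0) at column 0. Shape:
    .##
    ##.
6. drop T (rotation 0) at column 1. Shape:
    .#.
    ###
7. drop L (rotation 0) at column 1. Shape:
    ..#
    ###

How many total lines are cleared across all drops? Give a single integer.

Answer: 1

Derivation:
Drop 1: O rot2 at col 0 lands with bottom-row=0; cleared 0 line(s) (total 0); column heights now [2 2 0 0], max=2
Drop 2: J rot0 at col 1 lands with bottom-row=2; cleared 0 line(s) (total 0); column heights now [2 4 3 3], max=4
Drop 3: I rot0 at col 0 lands with bottom-row=4; cleared 1 line(s) (total 1); column heights now [2 4 3 3], max=4
Drop 4: S rot2 at col 0 lands with bottom-row=4; cleared 0 line(s) (total 1); column heights now [5 6 6 3], max=6
Drop 5: S rot0 at col 0 lands with bottom-row=6; cleared 0 line(s) (total 1); column heights now [7 8 8 3], max=8
Drop 6: T rot0 at col 1 lands with bottom-row=8; cleared 0 line(s) (total 1); column heights now [7 9 10 9], max=10
Drop 7: L rot0 at col 1 lands with bottom-row=10; cleared 0 line(s) (total 1); column heights now [7 11 11 12], max=12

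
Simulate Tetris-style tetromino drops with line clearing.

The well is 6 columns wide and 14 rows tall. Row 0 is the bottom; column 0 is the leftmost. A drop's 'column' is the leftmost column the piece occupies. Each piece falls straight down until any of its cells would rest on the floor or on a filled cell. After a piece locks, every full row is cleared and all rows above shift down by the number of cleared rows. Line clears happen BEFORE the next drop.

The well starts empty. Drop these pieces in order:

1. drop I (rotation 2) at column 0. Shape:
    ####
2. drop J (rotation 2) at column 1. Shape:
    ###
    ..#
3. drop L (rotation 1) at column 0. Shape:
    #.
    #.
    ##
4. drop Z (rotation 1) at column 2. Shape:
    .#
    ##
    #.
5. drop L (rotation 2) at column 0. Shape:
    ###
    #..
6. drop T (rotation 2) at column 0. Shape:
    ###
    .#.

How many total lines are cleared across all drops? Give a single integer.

Drop 1: I rot2 at col 0 lands with bottom-row=0; cleared 0 line(s) (total 0); column heights now [1 1 1 1 0 0], max=1
Drop 2: J rot2 at col 1 lands with bottom-row=1; cleared 0 line(s) (total 0); column heights now [1 3 3 3 0 0], max=3
Drop 3: L rot1 at col 0 lands with bottom-row=3; cleared 0 line(s) (total 0); column heights now [6 4 3 3 0 0], max=6
Drop 4: Z rot1 at col 2 lands with bottom-row=3; cleared 0 line(s) (total 0); column heights now [6 4 5 6 0 0], max=6
Drop 5: L rot2 at col 0 lands with bottom-row=6; cleared 0 line(s) (total 0); column heights now [8 8 8 6 0 0], max=8
Drop 6: T rot2 at col 0 lands with bottom-row=8; cleared 0 line(s) (total 0); column heights now [10 10 10 6 0 0], max=10

Answer: 0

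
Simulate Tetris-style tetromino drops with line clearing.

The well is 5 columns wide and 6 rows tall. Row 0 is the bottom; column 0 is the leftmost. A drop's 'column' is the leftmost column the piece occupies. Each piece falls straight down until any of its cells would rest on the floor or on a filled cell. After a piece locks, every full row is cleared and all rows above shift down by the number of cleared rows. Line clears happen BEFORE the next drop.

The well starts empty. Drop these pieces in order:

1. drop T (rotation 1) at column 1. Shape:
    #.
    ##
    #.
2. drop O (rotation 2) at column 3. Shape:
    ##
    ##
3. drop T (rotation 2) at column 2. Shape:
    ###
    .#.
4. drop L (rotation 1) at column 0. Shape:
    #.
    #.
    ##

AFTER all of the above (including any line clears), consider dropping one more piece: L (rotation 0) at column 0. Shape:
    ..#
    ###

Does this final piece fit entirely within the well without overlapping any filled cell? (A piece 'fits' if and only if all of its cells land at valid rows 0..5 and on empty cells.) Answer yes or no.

Drop 1: T rot1 at col 1 lands with bottom-row=0; cleared 0 line(s) (total 0); column heights now [0 3 2 0 0], max=3
Drop 2: O rot2 at col 3 lands with bottom-row=0; cleared 0 line(s) (total 0); column heights now [0 3 2 2 2], max=3
Drop 3: T rot2 at col 2 lands with bottom-row=2; cleared 0 line(s) (total 0); column heights now [0 3 4 4 4], max=4
Drop 4: L rot1 at col 0 lands with bottom-row=3; cleared 1 line(s) (total 1); column heights now [5 3 2 3 2], max=5
Test piece L rot0 at col 0 (width 3): heights before test = [5 3 2 3 2]; fits = False

Answer: no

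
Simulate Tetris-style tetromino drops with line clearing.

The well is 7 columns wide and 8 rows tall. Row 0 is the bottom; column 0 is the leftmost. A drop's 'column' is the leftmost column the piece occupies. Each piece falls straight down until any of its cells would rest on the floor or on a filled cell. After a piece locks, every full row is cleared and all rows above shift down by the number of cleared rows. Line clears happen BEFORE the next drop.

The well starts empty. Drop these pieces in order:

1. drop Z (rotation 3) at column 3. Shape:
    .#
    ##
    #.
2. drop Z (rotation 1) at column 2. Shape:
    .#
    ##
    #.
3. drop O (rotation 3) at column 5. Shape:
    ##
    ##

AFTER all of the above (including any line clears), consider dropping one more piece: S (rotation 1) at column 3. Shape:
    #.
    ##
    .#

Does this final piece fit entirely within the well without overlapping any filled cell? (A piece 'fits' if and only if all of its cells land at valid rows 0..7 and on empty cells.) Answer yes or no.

Drop 1: Z rot3 at col 3 lands with bottom-row=0; cleared 0 line(s) (total 0); column heights now [0 0 0 2 3 0 0], max=3
Drop 2: Z rot1 at col 2 lands with bottom-row=1; cleared 0 line(s) (total 0); column heights now [0 0 3 4 3 0 0], max=4
Drop 3: O rot3 at col 5 lands with bottom-row=0; cleared 0 line(s) (total 0); column heights now [0 0 3 4 3 2 2], max=4
Test piece S rot1 at col 3 (width 2): heights before test = [0 0 3 4 3 2 2]; fits = True

Answer: yes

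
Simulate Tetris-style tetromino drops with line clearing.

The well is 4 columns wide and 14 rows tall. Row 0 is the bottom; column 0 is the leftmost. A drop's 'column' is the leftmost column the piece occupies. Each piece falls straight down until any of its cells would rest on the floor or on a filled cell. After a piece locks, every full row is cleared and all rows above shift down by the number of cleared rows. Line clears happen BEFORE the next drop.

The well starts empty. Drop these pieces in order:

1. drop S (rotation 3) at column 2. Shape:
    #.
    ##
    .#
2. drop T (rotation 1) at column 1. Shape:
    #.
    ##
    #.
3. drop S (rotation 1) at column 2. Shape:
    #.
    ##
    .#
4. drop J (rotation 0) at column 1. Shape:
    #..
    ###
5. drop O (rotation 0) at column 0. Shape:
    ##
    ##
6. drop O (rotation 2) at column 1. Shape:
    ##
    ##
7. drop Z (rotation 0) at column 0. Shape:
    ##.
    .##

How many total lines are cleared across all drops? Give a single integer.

Drop 1: S rot3 at col 2 lands with bottom-row=0; cleared 0 line(s) (total 0); column heights now [0 0 3 2], max=3
Drop 2: T rot1 at col 1 lands with bottom-row=2; cleared 0 line(s) (total 0); column heights now [0 5 4 2], max=5
Drop 3: S rot1 at col 2 lands with bottom-row=3; cleared 0 line(s) (total 0); column heights now [0 5 6 5], max=6
Drop 4: J rot0 at col 1 lands with bottom-row=6; cleared 0 line(s) (total 0); column heights now [0 8 7 7], max=8
Drop 5: O rot0 at col 0 lands with bottom-row=8; cleared 0 line(s) (total 0); column heights now [10 10 7 7], max=10
Drop 6: O rot2 at col 1 lands with bottom-row=10; cleared 0 line(s) (total 0); column heights now [10 12 12 7], max=12
Drop 7: Z rot0 at col 0 lands with bottom-row=12; cleared 0 line(s) (total 0); column heights now [14 14 13 7], max=14

Answer: 0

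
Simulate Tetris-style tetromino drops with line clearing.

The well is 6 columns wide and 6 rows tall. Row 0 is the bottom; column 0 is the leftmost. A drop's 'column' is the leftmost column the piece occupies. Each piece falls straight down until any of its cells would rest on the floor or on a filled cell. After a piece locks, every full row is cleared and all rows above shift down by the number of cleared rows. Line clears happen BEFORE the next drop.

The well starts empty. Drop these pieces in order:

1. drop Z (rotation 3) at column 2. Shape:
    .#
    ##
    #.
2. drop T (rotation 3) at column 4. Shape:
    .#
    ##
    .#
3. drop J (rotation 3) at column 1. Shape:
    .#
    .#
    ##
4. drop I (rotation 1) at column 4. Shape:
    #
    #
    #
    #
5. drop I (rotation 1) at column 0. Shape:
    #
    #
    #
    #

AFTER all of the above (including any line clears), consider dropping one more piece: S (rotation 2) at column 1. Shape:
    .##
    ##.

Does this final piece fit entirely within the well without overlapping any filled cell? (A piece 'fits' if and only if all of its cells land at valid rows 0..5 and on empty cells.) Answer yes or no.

Answer: yes

Derivation:
Drop 1: Z rot3 at col 2 lands with bottom-row=0; cleared 0 line(s) (total 0); column heights now [0 0 2 3 0 0], max=3
Drop 2: T rot3 at col 4 lands with bottom-row=0; cleared 0 line(s) (total 0); column heights now [0 0 2 3 2 3], max=3
Drop 3: J rot3 at col 1 lands with bottom-row=2; cleared 0 line(s) (total 0); column heights now [0 3 5 3 2 3], max=5
Drop 4: I rot1 at col 4 lands with bottom-row=2; cleared 0 line(s) (total 0); column heights now [0 3 5 3 6 3], max=6
Drop 5: I rot1 at col 0 lands with bottom-row=0; cleared 1 line(s) (total 1); column heights now [3 0 4 2 5 2], max=5
Test piece S rot2 at col 1 (width 3): heights before test = [3 0 4 2 5 2]; fits = True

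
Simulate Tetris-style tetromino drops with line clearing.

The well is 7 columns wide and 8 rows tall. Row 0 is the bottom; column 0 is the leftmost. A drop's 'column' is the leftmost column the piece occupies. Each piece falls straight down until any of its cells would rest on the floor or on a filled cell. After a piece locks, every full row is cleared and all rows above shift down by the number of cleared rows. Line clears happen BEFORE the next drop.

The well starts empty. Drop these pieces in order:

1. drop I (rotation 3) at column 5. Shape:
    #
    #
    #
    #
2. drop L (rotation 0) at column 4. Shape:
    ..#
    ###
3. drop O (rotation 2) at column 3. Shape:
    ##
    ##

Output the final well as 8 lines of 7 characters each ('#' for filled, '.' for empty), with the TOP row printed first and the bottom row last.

Answer: .......
...##..
...##.#
....###
.....#.
.....#.
.....#.
.....#.

Derivation:
Drop 1: I rot3 at col 5 lands with bottom-row=0; cleared 0 line(s) (total 0); column heights now [0 0 0 0 0 4 0], max=4
Drop 2: L rot0 at col 4 lands with bottom-row=4; cleared 0 line(s) (total 0); column heights now [0 0 0 0 5 5 6], max=6
Drop 3: O rot2 at col 3 lands with bottom-row=5; cleared 0 line(s) (total 0); column heights now [0 0 0 7 7 5 6], max=7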